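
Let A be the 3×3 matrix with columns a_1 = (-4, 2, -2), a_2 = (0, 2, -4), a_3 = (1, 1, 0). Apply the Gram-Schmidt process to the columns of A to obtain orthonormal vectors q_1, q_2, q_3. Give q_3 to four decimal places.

q_1 = a_1/‖a_1‖ = (-4, 2, -2)/4.8990 = (-0.8165, 0.4082, -0.4082).
r_{12} = q_1·a_2 = 2.4495.
u_2 = a_2 − 2.4495·q_1 = (2.0000, 1.0000, -3.0000).
‖u_2‖ = 3.7417, so q_2 = (0.5345, 0.2673, -0.8018).
r_{13} = q_1·a_3 = -0.4082; r_{23} = q_2·a_3 = 0.8018.
u_3 = a_3 + 0.4082·q_1 − 0.8018·q_2 = (0.2381, 0.9524, 0.4762).
‖u_3‖ = 1.0911, so q_3 = (0.2182, 0.8729, 0.4364).

q_3 = (0.2182, 0.8729, 0.4364)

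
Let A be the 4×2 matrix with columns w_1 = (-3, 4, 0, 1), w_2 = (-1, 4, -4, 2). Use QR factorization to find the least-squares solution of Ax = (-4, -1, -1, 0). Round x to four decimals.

e_1 = w_1/‖w_1‖ = (-3, 4, 0, 1)/5.0990 = (-0.5883, 0.7845, 0.0000, 0.1961).
r_{12} = e_1·w_2 = 4.1184.
u_2 = w_2 − 4.1184·e_1 = (1.4231, 0.7692, -4.0000, 1.1923).
‖u_2‖ = 4.4764, so e_2 = (0.3179, 0.1718, -0.8936, 0.2664).
Qᵀb = (1.5689, -0.5499).
Back-substitute: x_2 = -0.5499/4.4764 = -0.1228.
x_1 = (1.5689 − 4.1184·(-0.1228))/5.0990 = 0.4069.

x = (0.4069, -0.1228)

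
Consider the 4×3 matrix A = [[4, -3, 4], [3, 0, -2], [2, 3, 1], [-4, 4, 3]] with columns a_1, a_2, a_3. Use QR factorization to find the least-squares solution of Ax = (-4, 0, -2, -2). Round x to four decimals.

a_1 = (4, 3, 2, -4); ‖a_1‖ = 6.7082, so q_1 = (0.5963, 0.4472, 0.2981, -0.5963).
q_1·a_2 = 0.5963·(-3) + 0.4472·0 + 0.2981·3 + (-0.5963)·4 = -3.2796.
u_2 = a_2 + 3.2796·q_1 = (-1.0444, 1.4667, 3.9778, 2.0444).
‖u_2‖ = 4.8212, so q_2 = (-0.2166, 0.3042, 0.8251, 0.4240).
q_1·a_3 = 0.5963·4 + 0.4472·(-2) + 0.2981·1 + (-0.5963)·3 = 0.0000; q_2·a_3 = (-0.2166)·4 + 0.3042·(-2) + 0.8251·1 + 0.4240·3 = 0.6222.
u_3 = a_3 − 0.0000·q_1 − 0.6222·q_2 = (4.1348, -2.1893, 0.4866, 2.7361).
‖u_3‖ = 5.4418, so q_3 = (0.7598, -0.4023, 0.0894, 0.5028).
Qᵀb = (-1.7889, -1.6317, -4.2238).
Back-substitute: x_3 = -4.2238/5.4418 = -0.7762.
x_2 = (-1.6317 − 0.6222·(-0.7762))/4.8212 = -0.2383.
x_1 = (-1.7889 + 3.2796·(-0.2383) − 0.0000·(-0.7762))/6.7082 = -0.3831.

x = (-0.3831, -0.2383, -0.7762)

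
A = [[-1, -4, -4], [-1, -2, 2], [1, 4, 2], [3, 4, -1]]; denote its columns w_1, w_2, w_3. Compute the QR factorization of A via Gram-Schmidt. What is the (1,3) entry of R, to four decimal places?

r_{13} = 0.2887

q_1 = w_1/‖w_1‖ = (-1, -1, 1, 3)/3.4641 = (-0.2887, -0.2887, 0.2887, 0.8660).
r_{13} = q_1·w_3 = 0.2887.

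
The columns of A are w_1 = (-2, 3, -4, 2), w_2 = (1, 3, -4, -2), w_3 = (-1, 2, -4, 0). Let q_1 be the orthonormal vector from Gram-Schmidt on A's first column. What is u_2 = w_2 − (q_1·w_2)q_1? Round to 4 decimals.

q_1 = w_1/‖w_1‖ = (-2, 3, -4, 2)/5.7446 = (-0.3482, 0.5222, -0.6963, 0.3482).
r_{12} = q_1·w_2 = 3.3075.
u_2 = w_2 − 3.3075·q_1 = (2.1515, 1.2727, -1.6970, -3.1515).

u_2 = (2.1515, 1.2727, -1.6970, -3.1515)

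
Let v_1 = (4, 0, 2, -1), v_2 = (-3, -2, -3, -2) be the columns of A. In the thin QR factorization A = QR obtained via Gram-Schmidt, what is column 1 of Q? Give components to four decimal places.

v_1 = (4, 0, 2, -1); ‖v_1‖ = 4.5826, so e_1 = (0.8729, 0.0000, 0.4364, -0.2182).

e_1 = (0.8729, 0.0000, 0.4364, -0.2182)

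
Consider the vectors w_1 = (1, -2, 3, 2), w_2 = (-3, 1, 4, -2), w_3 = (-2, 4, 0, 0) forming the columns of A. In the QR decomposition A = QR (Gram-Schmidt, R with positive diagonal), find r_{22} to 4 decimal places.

q_1 = w_1/‖w_1‖ = (1, -2, 3, 2)/4.2426 = (0.2357, -0.4714, 0.7071, 0.4714).
r_{12} = q_1·w_2 = 0.7071.
u_2 = w_2 − 0.7071·q_1 = (-3.1667, 1.3333, 3.5000, -2.3333).
r_{22} = ‖u_2‖ = 5.4314.

r_{22} = 5.4314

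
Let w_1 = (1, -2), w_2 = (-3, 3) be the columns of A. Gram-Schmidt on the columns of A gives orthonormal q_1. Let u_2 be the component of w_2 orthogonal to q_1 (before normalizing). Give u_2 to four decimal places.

u_2 = (-1.2000, -0.6000)

w_1 = (1, -2); ‖w_1‖ = 2.2361, so q_1 = (0.4472, -0.8944).
q_1·w_2 = 0.4472·(-3) + (-0.8944)·3 = -4.0249.
u_2 = w_2 + 4.0249·q_1 = (-1.2000, -0.6000).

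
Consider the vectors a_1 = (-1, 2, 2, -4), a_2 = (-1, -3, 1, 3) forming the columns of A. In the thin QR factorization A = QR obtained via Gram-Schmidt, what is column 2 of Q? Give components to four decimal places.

a_1 = (-1, 2, 2, -4); ‖a_1‖ = 5.0000, so q_1 = (-0.2000, 0.4000, 0.4000, -0.8000).
q_1·a_2 = (-0.2000)·(-1) + 0.4000·(-3) + 0.4000·1 + (-0.8000)·3 = -3.0000.
u_2 = a_2 + 3.0000·q_1 = (-1.6000, -1.8000, 2.2000, 0.6000).
‖u_2‖ = 3.3166, so q_2 = (-0.4824, -0.5427, 0.6633, 0.1809).

q_2 = (-0.4824, -0.5427, 0.6633, 0.1809)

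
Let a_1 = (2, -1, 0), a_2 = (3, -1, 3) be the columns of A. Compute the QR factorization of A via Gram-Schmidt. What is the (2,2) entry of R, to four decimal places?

a_1 = (2, -1, 0); ‖a_1‖ = 2.2361, so e_1 = (0.8944, -0.4472, 0.0000).
e_1·a_2 = 0.8944·3 + (-0.4472)·(-1) + 0.0000·3 = 3.1305.
u_2 = a_2 − 3.1305·e_1 = (0.2000, 0.4000, 3.0000).
r_{22} = ‖u_2‖ = 3.0332.

r_{22} = 3.0332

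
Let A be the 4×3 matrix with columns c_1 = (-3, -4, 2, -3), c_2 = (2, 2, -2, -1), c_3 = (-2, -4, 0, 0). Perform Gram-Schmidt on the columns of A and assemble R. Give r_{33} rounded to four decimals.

r_{33} = 2.3896

q_1 = c_1/‖c_1‖ = (-3, -4, 2, -3)/6.1644 = (-0.4867, -0.6489, 0.3244, -0.4867).
r_{12} = q_1·c_2 = -2.4333.
u_2 = c_2 + 2.4333·q_1 = (0.8158, 0.4211, -1.2105, -2.1842).
‖u_2‖ = 2.6606, so q_2 = (0.3066, 0.1583, -0.4550, -0.8209).
r_{13} = q_1·c_3 = 3.5689; r_{23} = q_2·c_3 = -1.2462.
u_3 = c_3 − 3.5689·q_1 + 1.2462·q_2 = (0.1190, -1.4870, -1.7249, 0.7138).
r_{33} = ‖u_3‖ = 2.3896.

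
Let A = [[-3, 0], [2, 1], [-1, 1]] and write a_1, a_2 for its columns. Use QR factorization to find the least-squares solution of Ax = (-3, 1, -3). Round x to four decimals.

x = (1.1111, -1.5556)

e_1 = a_1/‖a_1‖ = (-3, 2, -1)/3.7417 = (-0.8018, 0.5345, -0.2673).
r_{12} = e_1·a_2 = 0.2673.
u_2 = a_2 − 0.2673·e_1 = (0.2143, 0.8571, 1.0714).
‖u_2‖ = 1.3887, so e_2 = (0.1543, 0.6172, 0.7715).
Qᵀb = (3.7417, -2.1602).
Back-substitute: x_2 = -2.1602/1.3887 = -1.5556.
x_1 = (3.7417 − 0.2673·(-1.5556))/3.7417 = 1.1111.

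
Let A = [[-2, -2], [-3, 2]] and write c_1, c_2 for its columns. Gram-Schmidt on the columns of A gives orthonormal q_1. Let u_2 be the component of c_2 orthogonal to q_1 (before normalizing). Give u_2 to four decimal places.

q_1 = c_1/‖c_1‖ = (-2, -3)/3.6056 = (-0.5547, -0.8321).
r_{12} = q_1·c_2 = -0.5547.
u_2 = c_2 + 0.5547·q_1 = (-2.3077, 1.5385).

u_2 = (-2.3077, 1.5385)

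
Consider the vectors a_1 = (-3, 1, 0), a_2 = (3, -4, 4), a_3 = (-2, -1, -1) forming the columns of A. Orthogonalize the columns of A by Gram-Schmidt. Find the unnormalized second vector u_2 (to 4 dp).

u_2 = (-0.9000, -2.7000, 4.0000)

e_1 = a_1/‖a_1‖ = (-3, 1, 0)/3.1623 = (-0.9487, 0.3162, 0.0000).
r_{12} = e_1·a_2 = -4.1110.
u_2 = a_2 + 4.1110·e_1 = (-0.9000, -2.7000, 4.0000).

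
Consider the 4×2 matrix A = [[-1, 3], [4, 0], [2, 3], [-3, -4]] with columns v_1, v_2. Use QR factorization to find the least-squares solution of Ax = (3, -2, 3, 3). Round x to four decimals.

x = (-0.7119, 0.4906)

v_1 = (-1, 4, 2, -3); ‖v_1‖ = 5.4772, so e_1 = (-0.1826, 0.7303, 0.3651, -0.5477).
e_1·v_2 = (-0.1826)·3 + 0.7303·0 + 0.3651·3 + (-0.5477)·(-4) = 2.7386.
u_2 = v_2 − 2.7386·e_1 = (3.5000, -2.0000, 2.0000, -2.5000).
‖u_2‖ = 5.1478, so e_2 = (0.6799, -0.3885, 0.3885, -0.4856).
Qᵀb = (-2.5560, 2.5253).
Back-substitute: x_2 = 2.5253/5.1478 = 0.4906.
x_1 = (-2.5560 − 2.7386·0.4906)/5.4772 = -0.7119.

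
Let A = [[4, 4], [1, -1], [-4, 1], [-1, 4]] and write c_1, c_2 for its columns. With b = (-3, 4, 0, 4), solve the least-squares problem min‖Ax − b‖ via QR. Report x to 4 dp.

x = (-0.3686, 0.0759)

e_1 = c_1/‖c_1‖ = (4, 1, -4, -1)/5.8310 = (0.6860, 0.1715, -0.6860, -0.1715).
r_{12} = e_1·c_2 = 1.2005.
u_2 = c_2 − 1.2005·e_1 = (3.1765, -1.2059, 1.8235, 4.2059).
‖u_2‖ = 5.7060, so e_2 = (0.5567, -0.2113, 0.3196, 0.7371).
Qᵀb = (-2.0580, 0.4330).
Back-substitute: x_2 = 0.4330/5.7060 = 0.0759.
x_1 = (-2.0580 − 1.2005·0.0759)/5.8310 = -0.3686.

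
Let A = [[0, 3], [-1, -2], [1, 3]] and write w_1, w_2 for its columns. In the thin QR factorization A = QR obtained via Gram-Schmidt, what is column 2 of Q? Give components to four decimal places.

w_1 = (0, -1, 1); ‖w_1‖ = 1.4142, so q_1 = (0.0000, -0.7071, 0.7071).
q_1·w_2 = 0.0000·3 + (-0.7071)·(-2) + 0.7071·3 = 3.5355.
u_2 = w_2 − 3.5355·q_1 = (3.0000, 0.5000, 0.5000).
‖u_2‖ = 3.0822, so q_2 = (0.9733, 0.1622, 0.1622).

q_2 = (0.9733, 0.1622, 0.1622)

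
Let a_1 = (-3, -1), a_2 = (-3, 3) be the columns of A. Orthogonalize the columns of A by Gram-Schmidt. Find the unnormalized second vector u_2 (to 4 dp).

u_2 = (-1.2000, 3.6000)

a_1 = (-3, -1); ‖a_1‖ = 3.1623, so e_1 = (-0.9487, -0.3162).
e_1·a_2 = (-0.9487)·(-3) + (-0.3162)·3 = 1.8974.
u_2 = a_2 − 1.8974·e_1 = (-1.2000, 3.6000).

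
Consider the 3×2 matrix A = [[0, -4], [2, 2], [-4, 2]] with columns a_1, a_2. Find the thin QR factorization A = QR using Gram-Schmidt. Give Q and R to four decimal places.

Q = [[0.0000, -0.8305], [0.4472, 0.4983], [-0.8944, 0.2491]], R = [[4.4721, -0.8944], [0.0000, 4.8166]]

a_1 = (0, 2, -4); ‖a_1‖ = 4.4721, so e_1 = (0.0000, 0.4472, -0.8944).
e_1·a_2 = 0.0000·(-4) + 0.4472·2 + (-0.8944)·2 = -0.8944.
u_2 = a_2 + 0.8944·e_1 = (-4.0000, 2.4000, 1.2000).
‖u_2‖ = 4.8166, so e_2 = (-0.8305, 0.4983, 0.2491).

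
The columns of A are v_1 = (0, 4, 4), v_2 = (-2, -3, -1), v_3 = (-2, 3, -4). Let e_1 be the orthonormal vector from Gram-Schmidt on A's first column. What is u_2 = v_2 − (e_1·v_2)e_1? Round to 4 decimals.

v_1 = (0, 4, 4); ‖v_1‖ = 5.6569, so e_1 = (0.0000, 0.7071, 0.7071).
e_1·v_2 = 0.0000·(-2) + 0.7071·(-3) + 0.7071·(-1) = -2.8284.
u_2 = v_2 + 2.8284·e_1 = (-2.0000, -1.0000, 1.0000).

u_2 = (-2.0000, -1.0000, 1.0000)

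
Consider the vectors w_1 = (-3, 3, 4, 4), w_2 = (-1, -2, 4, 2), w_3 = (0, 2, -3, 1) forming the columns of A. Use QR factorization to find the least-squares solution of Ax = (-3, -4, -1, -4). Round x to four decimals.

x = (-0.4151, -0.1922, -0.8943)

w_1 = (-3, 3, 4, 4); ‖w_1‖ = 7.0711, so q_1 = (-0.4243, 0.4243, 0.5657, 0.5657).
q_1·w_2 = (-0.4243)·(-1) + 0.4243·(-2) + 0.5657·4 + 0.5657·2 = 2.9698.
u_2 = w_2 − 2.9698·q_1 = (0.2600, -3.2600, 2.3200, 0.3200).
‖u_2‖ = 4.0224, so q_2 = (0.0646, -0.8105, 0.5768, 0.0796).
q_1·w_3 = (-0.4243)·0 + 0.4243·2 + 0.5657·(-3) + 0.5657·1 = -0.2828; q_2·w_3 = 0.0646·0 + (-0.8105)·2 + 0.5768·(-3) + 0.0796·1 = -3.2716.
u_3 = w_3 + 0.2828·q_1 + 3.2716·q_2 = (0.0915, -0.5315, -0.9530, 1.4203).
‖u_3‖ = 1.7934, so q_3 = (0.0510, -0.2964, -0.5314, 0.7919).
Qᵀb = (-3.2527, 2.1529, -1.6039).
Back-substitute: x_3 = -1.6039/1.7934 = -0.8943.
x_2 = (2.1529 + 3.2716·(-0.8943))/4.0224 = -0.1922.
x_1 = (-3.2527 − 2.9698·(-0.1922) + 0.2828·(-0.8943))/7.0711 = -0.4151.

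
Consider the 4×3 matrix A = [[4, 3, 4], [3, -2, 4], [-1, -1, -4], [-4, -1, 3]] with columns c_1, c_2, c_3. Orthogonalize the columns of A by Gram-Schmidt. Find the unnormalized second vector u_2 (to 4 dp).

c_1 = (4, 3, -1, -4); ‖c_1‖ = 6.4807, so e_1 = (0.6172, 0.4629, -0.1543, -0.6172).
e_1·c_2 = 0.6172·3 + 0.4629·(-2) + (-0.1543)·(-1) + (-0.6172)·(-1) = 1.6973.
u_2 = c_2 − 1.6973·e_1 = (1.9524, -2.7857, -0.7381, 0.0476).

u_2 = (1.9524, -2.7857, -0.7381, 0.0476)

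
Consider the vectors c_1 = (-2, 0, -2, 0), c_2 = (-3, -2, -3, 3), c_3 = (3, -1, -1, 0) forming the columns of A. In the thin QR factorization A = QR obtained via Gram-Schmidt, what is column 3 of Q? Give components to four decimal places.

c_1 = (-2, 0, -2, 0); ‖c_1‖ = 2.8284, so e_1 = (-0.7071, 0.0000, -0.7071, 0.0000).
e_1·c_2 = (-0.7071)·(-3) + 0.0000·(-2) + (-0.7071)·(-3) + 0.0000·3 = 4.2426.
u_2 = c_2 − 4.2426·e_1 = (0.0000, -2.0000, 0.0000, 3.0000).
‖u_2‖ = 3.6056, so e_2 = (0.0000, -0.5547, 0.0000, 0.8321).
e_1·c_3 = (-0.7071)·3 + 0.0000·(-1) + (-0.7071)·(-1) + 0.0000·0 = -1.4142; e_2·c_3 = (0.0000)·3 + (-0.5547)·(-1) + (0.0000)·(-1) + 0.8321·0 = 0.5547.
u_3 = c_3 + 1.4142·e_1 − 0.5547·e_2 = (2.0000, -0.6923, -2.0000, -0.4615).
‖u_3‖ = 2.9483, so e_3 = (0.6784, -0.2348, -0.6784, -0.1565).

e_3 = (0.6784, -0.2348, -0.6784, -0.1565)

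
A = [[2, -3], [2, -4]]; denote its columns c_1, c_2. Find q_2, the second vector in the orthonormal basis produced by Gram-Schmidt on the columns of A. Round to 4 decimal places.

q_2 = (0.7071, -0.7071)

c_1 = (2, 2); ‖c_1‖ = 2.8284, so q_1 = (0.7071, 0.7071).
q_1·c_2 = 0.7071·(-3) + 0.7071·(-4) = -4.9497.
u_2 = c_2 + 4.9497·q_1 = (0.5000, -0.5000).
‖u_2‖ = 0.7071, so q_2 = (0.7071, -0.7071).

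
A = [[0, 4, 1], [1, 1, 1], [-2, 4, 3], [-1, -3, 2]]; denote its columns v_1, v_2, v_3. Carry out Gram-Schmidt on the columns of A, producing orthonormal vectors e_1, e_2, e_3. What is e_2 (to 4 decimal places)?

e_2 = (0.6378, 0.2657, 0.4252, -0.5846)

e_1 = v_1/‖v_1‖ = (0, 1, -2, -1)/2.4495 = (0.0000, 0.4082, -0.8165, -0.4082).
r_{12} = e_1·v_2 = -1.6330.
u_2 = v_2 + 1.6330·e_1 = (4.0000, 1.6667, 2.6667, -3.6667).
‖u_2‖ = 6.2716, so e_2 = (0.6378, 0.2657, 0.4252, -0.5846).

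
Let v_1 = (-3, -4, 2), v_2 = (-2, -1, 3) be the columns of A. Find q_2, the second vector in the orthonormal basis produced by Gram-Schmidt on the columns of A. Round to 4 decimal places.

q_1 = v_1/‖v_1‖ = (-3, -4, 2)/5.3852 = (-0.5571, -0.7428, 0.3714).
r_{12} = q_1·v_2 = 2.9711.
u_2 = v_2 − 2.9711·q_1 = (-0.3448, 1.2069, 1.8966).
‖u_2‖ = 2.2743, so q_2 = (-0.1516, 0.5307, 0.8339).

q_2 = (-0.1516, 0.5307, 0.8339)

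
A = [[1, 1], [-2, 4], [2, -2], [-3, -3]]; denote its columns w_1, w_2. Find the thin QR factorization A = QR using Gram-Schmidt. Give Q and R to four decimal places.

Q = [[0.2357, 0.2036], [-0.4714, 0.6923], [0.4714, -0.3258], [-0.7071, -0.6108]], R = [[4.2426, -0.4714], [0.0000, 5.4569]]

w_1 = (1, -2, 2, -3); ‖w_1‖ = 4.2426, so q_1 = (0.2357, -0.4714, 0.4714, -0.7071).
q_1·w_2 = 0.2357·1 + (-0.4714)·4 + 0.4714·(-2) + (-0.7071)·(-3) = -0.4714.
u_2 = w_2 + 0.4714·q_1 = (1.1111, 3.7778, -1.7778, -3.3333).
‖u_2‖ = 5.4569, so q_2 = (0.2036, 0.6923, -0.3258, -0.6108).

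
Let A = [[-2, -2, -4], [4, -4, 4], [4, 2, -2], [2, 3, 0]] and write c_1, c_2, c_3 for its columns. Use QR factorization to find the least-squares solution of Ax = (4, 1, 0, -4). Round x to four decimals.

c_1 = (-2, 4, 4, 2); ‖c_1‖ = 6.3246, so e_1 = (-0.3162, 0.6325, 0.6325, 0.3162).
e_1·c_2 = (-0.3162)·(-2) + 0.6325·(-4) + 0.6325·2 + 0.3162·3 = 0.3162.
u_2 = c_2 − 0.3162·e_1 = (-1.9000, -4.2000, 1.8000, 2.9000).
‖u_2‖ = 5.7359, so e_2 = (-0.3312, -0.7322, 0.3138, 0.5056).
e_1·c_3 = (-0.3162)·(-4) + 0.6325·4 + 0.6325·(-2) + 0.3162·0 = 2.5298; e_2·c_3 = (-0.3312)·(-4) + (-0.7322)·4 + 0.3138·(-2) + 0.5056·0 = -2.2316.
u_3 = c_3 − 2.5298·e_1 + 2.2316·e_2 = (-3.9392, 0.7660, -2.8997, 0.3283).
‖u_3‖ = 4.9619, so e_3 = (-0.7939, 0.1544, -0.5844, 0.0662).
Qᵀb = (-1.8974, -4.0796, -3.2859).
Back-substitute: x_3 = -3.2859/4.9619 = -0.6622.
x_2 = (-4.0796 + 2.2316·(-0.6622))/5.7359 = -0.9689.
x_1 = (-1.8974 − 0.3162·(-0.9689) − 2.5298·(-0.6622))/6.3246 = 0.0133.

x = (0.0133, -0.9689, -0.6622)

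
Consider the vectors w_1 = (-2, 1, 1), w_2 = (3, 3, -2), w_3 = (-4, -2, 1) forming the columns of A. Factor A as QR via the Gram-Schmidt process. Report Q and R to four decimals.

w_1 = (-2, 1, 1); ‖w_1‖ = 2.4495, so q_1 = (-0.8165, 0.4082, 0.4082).
q_1·w_2 = (-0.8165)·3 + 0.4082·3 + 0.4082·(-2) = -2.0412.
u_2 = w_2 + 2.0412·q_1 = (1.3333, 3.8333, -1.1667).
‖u_2‖ = 4.2230, so q_2 = (0.3157, 0.9077, -0.2763).
q_1·w_3 = (-0.8165)·(-4) + 0.4082·(-2) + 0.4082·1 = 2.8577; q_2·w_3 = 0.3157·(-4) + 0.9077·(-2) + (-0.2763)·1 = -3.3547.
u_3 = w_3 − 2.8577·q_1 + 3.3547·q_2 = (-0.6075, -0.1215, -1.0935).
‖u_3‖ = 1.2568, so q_3 = (-0.4834, -0.0967, -0.8701).

Q = [[-0.8165, 0.3157, -0.4834], [0.4082, 0.9077, -0.0967], [0.4082, -0.2763, -0.8701]], R = [[2.4495, -2.0412, 2.8577], [0.0000, 4.2230, -3.3547], [0.0000, 0.0000, 1.2568]]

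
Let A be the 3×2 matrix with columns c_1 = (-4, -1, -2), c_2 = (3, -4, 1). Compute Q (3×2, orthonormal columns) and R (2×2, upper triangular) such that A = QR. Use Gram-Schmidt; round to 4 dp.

Q = [[-0.8729, 0.2377], [-0.2182, -0.9713], [-0.4364, 0.0103]], R = [[4.5826, -2.1822], [0.0000, 4.6085]]

c_1 = (-4, -1, -2); ‖c_1‖ = 4.5826, so e_1 = (-0.8729, -0.2182, -0.4364).
e_1·c_2 = (-0.8729)·3 + (-0.2182)·(-4) + (-0.4364)·1 = -2.1822.
u_2 = c_2 + 2.1822·e_1 = (1.0952, -4.4762, 0.0476).
‖u_2‖ = 4.6085, so e_2 = (0.2377, -0.9713, 0.0103).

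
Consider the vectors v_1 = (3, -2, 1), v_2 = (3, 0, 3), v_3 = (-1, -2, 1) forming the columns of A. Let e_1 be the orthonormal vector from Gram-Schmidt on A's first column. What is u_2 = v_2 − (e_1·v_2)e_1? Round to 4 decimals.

u_2 = (0.4286, 1.7143, 2.1429)

v_1 = (3, -2, 1); ‖v_1‖ = 3.7417, so e_1 = (0.8018, -0.5345, 0.2673).
e_1·v_2 = 0.8018·3 + (-0.5345)·0 + 0.2673·3 = 3.2071.
u_2 = v_2 − 3.2071·e_1 = (0.4286, 1.7143, 2.1429).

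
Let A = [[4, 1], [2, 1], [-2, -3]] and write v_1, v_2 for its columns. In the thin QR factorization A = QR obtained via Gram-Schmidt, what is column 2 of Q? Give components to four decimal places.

v_1 = (4, 2, -2); ‖v_1‖ = 4.8990, so e_1 = (0.8165, 0.4082, -0.4082).
e_1·v_2 = 0.8165·1 + 0.4082·1 + (-0.4082)·(-3) = 2.4495.
u_2 = v_2 − 2.4495·e_1 = (-1.0000, 0.0000, -2.0000).
‖u_2‖ = 2.2361, so e_2 = (-0.4472, 0.0000, -0.8944).

e_2 = (-0.4472, 0.0000, -0.8944)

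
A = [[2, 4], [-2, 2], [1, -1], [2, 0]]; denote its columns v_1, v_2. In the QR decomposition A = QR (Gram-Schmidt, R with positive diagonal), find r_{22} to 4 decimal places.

v_1 = (2, -2, 1, 2); ‖v_1‖ = 3.6056, so e_1 = (0.5547, -0.5547, 0.2774, 0.5547).
e_1·v_2 = 0.5547·4 + (-0.5547)·2 + 0.2774·(-1) + 0.5547·0 = 0.8321.
u_2 = v_2 − 0.8321·e_1 = (3.5385, 2.4615, -1.2308, -0.4615).
r_{22} = ‖u_2‖ = 4.5064.

r_{22} = 4.5064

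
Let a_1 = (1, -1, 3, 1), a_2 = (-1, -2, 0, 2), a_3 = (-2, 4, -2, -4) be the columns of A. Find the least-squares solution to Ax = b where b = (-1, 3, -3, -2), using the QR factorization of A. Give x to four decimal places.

x = (-0.8333, -0.3333, 0.2500)

e_1 = a_1/‖a_1‖ = (1, -1, 3, 1)/3.4641 = (0.2887, -0.2887, 0.8660, 0.2887).
r_{12} = e_1·a_2 = 0.8660.
u_2 = a_2 − 0.8660·e_1 = (-1.2500, -1.7500, -0.7500, 1.7500).
‖u_2‖ = 2.8723, so e_2 = (-0.4352, -0.6093, -0.2611, 0.6093).
r_{13} = e_1·a_3 = -4.6188; r_{23} = e_2·a_3 = -3.4816.
u_3 = a_3 + 4.6188·e_1 + 3.4816·e_2 = (-2.1818, 0.5455, 1.0909, -0.5455).
‖u_3‖ = 2.5584, so e_3 = (-0.8528, 0.2132, 0.4264, -0.2132).
Qᵀb = (-4.3301, -1.8278, 0.6396).
Back-substitute: x_3 = 0.6396/2.5584 = 0.2500.
x_2 = (-1.8278 + 3.4816·0.2500)/2.8723 = -0.3333.
x_1 = (-4.3301 − 0.8660·(-0.3333) + 4.6188·0.2500)/3.4641 = -0.8333.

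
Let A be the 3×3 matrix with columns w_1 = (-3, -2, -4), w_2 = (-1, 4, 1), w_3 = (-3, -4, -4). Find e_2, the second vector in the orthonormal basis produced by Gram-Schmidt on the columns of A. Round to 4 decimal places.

e_2 = (-0.4952, 0.8666, -0.0619)

e_1 = w_1/‖w_1‖ = (-3, -2, -4)/5.3852 = (-0.5571, -0.3714, -0.7428).
r_{12} = e_1·w_2 = -1.6713.
u_2 = w_2 + 1.6713·e_1 = (-1.9310, 3.3793, -0.2414).
‖u_2‖ = 3.8996, so e_2 = (-0.4952, 0.8666, -0.0619).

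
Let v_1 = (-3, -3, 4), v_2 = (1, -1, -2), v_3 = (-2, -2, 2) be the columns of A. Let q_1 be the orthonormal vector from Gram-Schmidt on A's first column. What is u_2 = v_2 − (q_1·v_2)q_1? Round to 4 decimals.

u_2 = (0.2941, -1.7059, -1.0588)

v_1 = (-3, -3, 4); ‖v_1‖ = 5.8310, so q_1 = (-0.5145, -0.5145, 0.6860).
q_1·v_2 = (-0.5145)·1 + (-0.5145)·(-1) + 0.6860·(-2) = -1.3720.
u_2 = v_2 + 1.3720·q_1 = (0.2941, -1.7059, -1.0588).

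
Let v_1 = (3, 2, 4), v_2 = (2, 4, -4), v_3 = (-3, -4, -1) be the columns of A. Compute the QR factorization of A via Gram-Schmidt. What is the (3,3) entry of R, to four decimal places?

r_{33} = 0.4961

v_1 = (3, 2, 4); ‖v_1‖ = 5.3852, so e_1 = (0.5571, 0.3714, 0.7428).
e_1·v_2 = 0.5571·2 + 0.3714·4 + 0.7428·(-4) = -0.3714.
u_2 = v_2 + 0.3714·e_1 = (2.2069, 4.1379, -3.7241).
‖u_2‖ = 5.9885, so e_2 = (0.3685, 0.6910, -0.6219).
e_1·v_3 = 0.5571·(-3) + 0.3714·(-4) + 0.7428·(-1) = -3.8996; e_2·v_3 = 0.3685·(-3) + 0.6910·(-4) + (-0.6219)·(-1) = -3.2476.
u_3 = v_3 + 3.8996·e_1 + 3.2476·e_2 = (0.3692, -0.3077, -0.1231).
r_{33} = ‖u_3‖ = 0.4961.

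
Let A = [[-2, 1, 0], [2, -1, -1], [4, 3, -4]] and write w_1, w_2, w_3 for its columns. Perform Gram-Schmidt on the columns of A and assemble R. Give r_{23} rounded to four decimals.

r_{23} = -1.7321

w_1 = (-2, 2, 4); ‖w_1‖ = 4.8990, so q_1 = (-0.4082, 0.4082, 0.8165).
q_1·w_2 = (-0.4082)·1 + 0.4082·(-1) + 0.8165·3 = 1.6330.
u_2 = w_2 − 1.6330·q_1 = (1.6667, -1.6667, 1.6667).
‖u_2‖ = 2.8868, so q_2 = (0.5774, -0.5774, 0.5774).
r_{23} = q_2·w_3 = -1.7321.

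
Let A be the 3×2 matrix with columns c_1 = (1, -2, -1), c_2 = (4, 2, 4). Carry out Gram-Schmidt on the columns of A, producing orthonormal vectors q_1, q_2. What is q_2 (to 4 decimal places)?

q_2 = (0.8083, 0.1155, 0.5774)

c_1 = (1, -2, -1); ‖c_1‖ = 2.4495, so q_1 = (0.4082, -0.8165, -0.4082).
q_1·c_2 = 0.4082·4 + (-0.8165)·2 + (-0.4082)·4 = -1.6330.
u_2 = c_2 + 1.6330·q_1 = (4.6667, 0.6667, 3.3333).
‖u_2‖ = 5.7735, so q_2 = (0.8083, 0.1155, 0.5774).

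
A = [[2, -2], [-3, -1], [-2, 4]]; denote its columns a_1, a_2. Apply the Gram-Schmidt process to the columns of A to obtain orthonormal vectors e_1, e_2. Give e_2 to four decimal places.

e_1 = a_1/‖a_1‖ = (2, -3, -2)/4.1231 = (0.4851, -0.7276, -0.4851).
r_{12} = e_1·a_2 = -2.1828.
u_2 = a_2 + 2.1828·e_1 = (-0.9412, -2.5882, 2.9412).
‖u_2‖ = 4.0293, so e_2 = (-0.2336, -0.6424, 0.7299).

e_2 = (-0.2336, -0.6424, 0.7299)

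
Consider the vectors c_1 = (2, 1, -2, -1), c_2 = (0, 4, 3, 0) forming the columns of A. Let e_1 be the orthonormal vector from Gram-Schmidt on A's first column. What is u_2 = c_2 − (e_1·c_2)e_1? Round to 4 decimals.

c_1 = (2, 1, -2, -1); ‖c_1‖ = 3.1623, so e_1 = (0.6325, 0.3162, -0.6325, -0.3162).
e_1·c_2 = 0.6325·0 + 0.3162·4 + (-0.6325)·3 + (-0.3162)·0 = -0.6325.
u_2 = c_2 + 0.6325·e_1 = (0.4000, 4.2000, 2.6000, -0.2000).

u_2 = (0.4000, 4.2000, 2.6000, -0.2000)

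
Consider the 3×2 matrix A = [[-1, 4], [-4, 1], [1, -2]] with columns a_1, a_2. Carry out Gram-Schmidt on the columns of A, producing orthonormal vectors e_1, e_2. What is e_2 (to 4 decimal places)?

a_1 = (-1, -4, 1); ‖a_1‖ = 4.2426, so e_1 = (-0.2357, -0.9428, 0.2357).
e_1·a_2 = (-0.2357)·4 + (-0.9428)·1 + 0.2357·(-2) = -2.3570.
u_2 = a_2 + 2.3570·e_1 = (3.4444, -1.2222, -1.4444).
‖u_2‖ = 3.9299, so e_2 = (0.8765, -0.3110, -0.3675).

e_2 = (0.8765, -0.3110, -0.3675)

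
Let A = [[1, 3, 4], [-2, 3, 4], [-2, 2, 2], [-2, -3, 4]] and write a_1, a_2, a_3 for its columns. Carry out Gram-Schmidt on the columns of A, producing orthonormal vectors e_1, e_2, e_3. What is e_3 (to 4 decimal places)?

a_1 = (1, -2, -2, -2); ‖a_1‖ = 3.6056, so e_1 = (0.2774, -0.5547, -0.5547, -0.5547).
e_1·a_2 = 0.2774·3 + (-0.5547)·3 + (-0.5547)·2 + (-0.5547)·(-3) = -0.2774.
u_2 = a_2 + 0.2774·e_1 = (3.0769, 2.8462, 1.8462, -3.1538).
‖u_2‖ = 5.5609, so e_2 = (0.5533, 0.5118, 0.3320, -0.5672).
e_1·a_3 = 0.2774·4 + (-0.5547)·4 + (-0.5547)·2 + (-0.5547)·4 = -4.4376; e_2·a_3 = 0.5533·4 + 0.5118·4 + 0.3320·2 + (-0.5672)·4 = 2.6559.
u_3 = a_3 + 4.4376·e_1 − 2.6559·e_2 = (3.7612, 0.1791, -1.3433, 3.0448).
‖u_3‖ = 5.0253, so e_3 = (0.7485, 0.0356, -0.2673, 0.6059).

e_3 = (0.7485, 0.0356, -0.2673, 0.6059)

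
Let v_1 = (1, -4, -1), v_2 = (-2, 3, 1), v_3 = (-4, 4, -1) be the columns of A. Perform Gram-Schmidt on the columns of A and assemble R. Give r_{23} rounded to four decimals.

r_{23} = 2.5856

e_1 = v_1/‖v_1‖ = (1, -4, -1)/4.2426 = (0.2357, -0.9428, -0.2357).
r_{12} = e_1·v_2 = -3.5355.
u_2 = v_2 + 3.5355·e_1 = (-1.1667, -0.3333, 0.1667).
‖u_2‖ = 1.2247, so e_2 = (-0.9526, -0.2722, 0.1361).
r_{23} = e_2·v_3 = 2.5856.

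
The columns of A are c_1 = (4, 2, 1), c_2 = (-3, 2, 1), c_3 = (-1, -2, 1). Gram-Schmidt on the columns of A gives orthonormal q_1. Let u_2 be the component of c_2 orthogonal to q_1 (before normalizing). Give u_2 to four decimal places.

c_1 = (4, 2, 1); ‖c_1‖ = 4.5826, so q_1 = (0.8729, 0.4364, 0.2182).
q_1·c_2 = 0.8729·(-3) + 0.4364·2 + 0.2182·1 = -1.5275.
u_2 = c_2 + 1.5275·q_1 = (-1.6667, 2.6667, 1.3333).

u_2 = (-1.6667, 2.6667, 1.3333)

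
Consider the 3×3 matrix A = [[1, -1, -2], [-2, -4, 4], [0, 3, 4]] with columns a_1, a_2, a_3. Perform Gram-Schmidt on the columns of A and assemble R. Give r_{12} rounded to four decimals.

a_1 = (1, -2, 0); ‖a_1‖ = 2.2361, so e_1 = (0.4472, -0.8944, 0.0000).
r_{12} = e_1·a_2 = 3.1305.

r_{12} = 3.1305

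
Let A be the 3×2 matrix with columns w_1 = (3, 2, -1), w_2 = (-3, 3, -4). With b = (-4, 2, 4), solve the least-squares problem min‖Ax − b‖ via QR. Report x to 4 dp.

w_1 = (3, 2, -1); ‖w_1‖ = 3.7417, so q_1 = (0.8018, 0.5345, -0.2673).
q_1·w_2 = 0.8018·(-3) + 0.5345·3 + (-0.2673)·(-4) = 0.2673.
u_2 = w_2 − 0.2673·q_1 = (-3.2143, 2.8571, -3.9286).
‖u_2‖ = 5.8248, so q_2 = (-0.5518, 0.4905, -0.6745).
Qᵀb = (-3.2071, 0.4905).
Back-substitute: x_2 = 0.4905/5.8248 = 0.0842.
x_1 = (-3.2071 − 0.2673·0.0842)/3.7417 = -0.8632.

x = (-0.8632, 0.0842)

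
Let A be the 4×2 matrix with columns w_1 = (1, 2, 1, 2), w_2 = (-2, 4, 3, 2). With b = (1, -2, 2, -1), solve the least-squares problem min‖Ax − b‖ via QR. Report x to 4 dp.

w_1 = (1, 2, 1, 2); ‖w_1‖ = 3.1623, so e_1 = (0.3162, 0.6325, 0.3162, 0.6325).
e_1·w_2 = 0.3162·(-2) + 0.6325·4 + 0.3162·3 + 0.6325·2 = 4.1110.
u_2 = w_2 − 4.1110·e_1 = (-3.3000, 1.4000, 1.7000, -0.6000).
‖u_2‖ = 4.0125, so e_2 = (-0.8224, 0.3489, 0.4237, -0.1495).
Qᵀb = (-0.9487, -0.5234).
Back-substitute: x_2 = -0.5234/4.0125 = -0.1304.
x_1 = (-0.9487 − 4.1110·(-0.1304))/3.1623 = -0.1304.

x = (-0.1304, -0.1304)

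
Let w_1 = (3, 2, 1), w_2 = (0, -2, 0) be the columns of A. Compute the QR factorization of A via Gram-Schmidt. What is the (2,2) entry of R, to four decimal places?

r_{22} = 1.6903

w_1 = (3, 2, 1); ‖w_1‖ = 3.7417, so e_1 = (0.8018, 0.5345, 0.2673).
e_1·w_2 = 0.8018·0 + 0.5345·(-2) + 0.2673·0 = -1.0690.
u_2 = w_2 + 1.0690·e_1 = (0.8571, -1.4286, 0.2857).
r_{22} = ‖u_2‖ = 1.6903.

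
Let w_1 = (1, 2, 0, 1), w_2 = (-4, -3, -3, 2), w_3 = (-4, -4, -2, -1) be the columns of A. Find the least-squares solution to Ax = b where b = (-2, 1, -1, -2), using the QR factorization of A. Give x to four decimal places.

w_1 = (1, 2, 0, 1); ‖w_1‖ = 2.4495, so q_1 = (0.4082, 0.8165, 0.0000, 0.4082).
q_1·w_2 = 0.4082·(-4) + 0.8165·(-3) + 0.0000·(-3) + 0.4082·2 = -3.2660.
u_2 = w_2 + 3.2660·q_1 = (-2.6667, -0.3333, -3.0000, 3.3333).
‖u_2‖ = 5.2281, so q_2 = (-0.5101, -0.0638, -0.5738, 0.6376).
q_1·w_3 = 0.4082·(-4) + 0.8165·(-4) + 0.0000·(-2) + 0.4082·(-1) = -5.3072; q_2·w_3 = (-0.5101)·(-4) + (-0.0638)·(-4) + (-0.5738)·(-2) + 0.6376·(-1) = 2.8053.
u_3 = w_3 + 5.3072·q_1 − 2.8053·q_2 = (-0.4024, 0.5122, -0.3902, -0.6220).
‖u_3‖ = 0.9815, so q_3 = (-0.4100, 0.5218, -0.3976, -0.6337).
Qᵀb = (-0.8165, 0.2550, 3.0067).
Back-substitute: x_3 = 3.0067/0.9815 = 3.0633.
x_2 = (0.2550 − 2.8053·3.0633)/5.2281 = -1.5949.
x_1 = (-0.8165 + 3.2660·(-1.5949) + 5.3072·3.0633)/2.4495 = 4.1772.

x = (4.1772, -1.5949, 3.0633)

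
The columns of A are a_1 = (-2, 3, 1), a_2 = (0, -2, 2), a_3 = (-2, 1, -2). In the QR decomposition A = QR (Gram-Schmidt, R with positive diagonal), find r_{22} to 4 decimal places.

r_{22} = 2.6186

q_1 = a_1/‖a_1‖ = (-2, 3, 1)/3.7417 = (-0.5345, 0.8018, 0.2673).
r_{12} = q_1·a_2 = -1.0690.
u_2 = a_2 + 1.0690·q_1 = (-0.5714, -1.1429, 2.2857).
r_{22} = ‖u_2‖ = 2.6186.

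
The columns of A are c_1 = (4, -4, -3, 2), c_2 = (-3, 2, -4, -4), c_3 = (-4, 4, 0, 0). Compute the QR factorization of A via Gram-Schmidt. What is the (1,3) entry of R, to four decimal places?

c_1 = (4, -4, -3, 2); ‖c_1‖ = 6.7082, so q_1 = (0.5963, -0.5963, -0.4472, 0.2981).
r_{13} = q_1·c_3 = -4.7703.

r_{13} = -4.7703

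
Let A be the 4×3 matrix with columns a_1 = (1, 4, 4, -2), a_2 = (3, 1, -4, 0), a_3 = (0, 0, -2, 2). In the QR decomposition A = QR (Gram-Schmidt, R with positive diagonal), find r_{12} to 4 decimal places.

a_1 = (1, 4, 4, -2); ‖a_1‖ = 6.0828, so e_1 = (0.1644, 0.6576, 0.6576, -0.3288).
r_{12} = e_1·a_2 = -1.4796.

r_{12} = -1.4796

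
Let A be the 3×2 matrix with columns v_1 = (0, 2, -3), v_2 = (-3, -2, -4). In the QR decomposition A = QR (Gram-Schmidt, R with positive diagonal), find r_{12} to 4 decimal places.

v_1 = (0, 2, -3); ‖v_1‖ = 3.6056, so e_1 = (0.0000, 0.5547, -0.8321).
r_{12} = e_1·v_2 = 2.2188.

r_{12} = 2.2188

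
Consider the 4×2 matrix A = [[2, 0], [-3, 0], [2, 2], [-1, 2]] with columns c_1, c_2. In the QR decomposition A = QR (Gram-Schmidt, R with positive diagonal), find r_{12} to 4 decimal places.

r_{12} = 0.4714

c_1 = (2, -3, 2, -1); ‖c_1‖ = 4.2426, so q_1 = (0.4714, -0.7071, 0.4714, -0.2357).
r_{12} = q_1·c_2 = 0.4714.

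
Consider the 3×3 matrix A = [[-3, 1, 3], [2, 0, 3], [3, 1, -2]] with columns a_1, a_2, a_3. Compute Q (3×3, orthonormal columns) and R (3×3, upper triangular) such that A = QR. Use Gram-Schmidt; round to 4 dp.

a_1 = (-3, 2, 3); ‖a_1‖ = 4.6904, so q_1 = (-0.6396, 0.4264, 0.6396).
q_1·a_2 = (-0.6396)·1 + 0.4264·0 + 0.6396·1 = 0.0000.
u_2 = a_2 + 0.0000·q_1 = (1.0000, 0.0000, 1.0000).
‖u_2‖ = 1.4142, so q_2 = (0.7071, 0.0000, 0.7071).
q_1·a_3 = (-0.6396)·3 + 0.4264·3 + 0.6396·(-2) = -1.9188; q_2·a_3 = 0.7071·3 + 0.0000·3 + 0.7071·(-2) = 0.7071.
u_3 = a_3 + 1.9188·q_1 − 0.7071·q_2 = (1.2727, 3.8182, -1.2727).
‖u_3‖ = 4.2212, so q_3 = (0.3015, 0.9045, -0.3015).

Q = [[-0.6396, 0.7071, 0.3015], [0.4264, 0.0000, 0.9045], [0.6396, 0.7071, -0.3015]], R = [[4.6904, 0.0000, -1.9188], [0.0000, 1.4142, 0.7071], [0.0000, 0.0000, 4.2212]]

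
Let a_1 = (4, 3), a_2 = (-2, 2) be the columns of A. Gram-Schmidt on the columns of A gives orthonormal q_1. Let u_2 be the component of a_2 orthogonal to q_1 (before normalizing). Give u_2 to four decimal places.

a_1 = (4, 3); ‖a_1‖ = 5.0000, so q_1 = (0.8000, 0.6000).
q_1·a_2 = 0.8000·(-2) + 0.6000·2 = -0.4000.
u_2 = a_2 + 0.4000·q_1 = (-1.6800, 2.2400).

u_2 = (-1.6800, 2.2400)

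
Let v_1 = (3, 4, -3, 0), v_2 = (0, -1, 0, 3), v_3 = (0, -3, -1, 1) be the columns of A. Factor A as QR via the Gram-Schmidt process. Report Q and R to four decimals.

Q = [[0.5145, 0.1143, 0.2483], [0.6860, -0.1715, -0.6773], [-0.5145, -0.1143, -0.6547], [0.0000, 0.9718, -0.2258]], R = [[5.8310, -0.6860, -1.5435], [0.0000, 3.0870, 1.6007], [0.0000, 0.0000, 2.4608]]

v_1 = (3, 4, -3, 0); ‖v_1‖ = 5.8310, so e_1 = (0.5145, 0.6860, -0.5145, 0.0000).
e_1·v_2 = 0.5145·0 + 0.6860·(-1) + (-0.5145)·0 + 0.0000·3 = -0.6860.
u_2 = v_2 + 0.6860·e_1 = (0.3529, -0.5294, -0.3529, 3.0000).
‖u_2‖ = 3.0870, so e_2 = (0.1143, -0.1715, -0.1143, 0.9718).
e_1·v_3 = 0.5145·0 + 0.6860·(-3) + (-0.5145)·(-1) + 0.0000·1 = -1.5435; e_2·v_3 = 0.1143·0 + (-0.1715)·(-3) + (-0.1143)·(-1) + 0.9718·1 = 1.6007.
u_3 = v_3 + 1.5435·e_1 − 1.6007·e_2 = (0.6111, -1.6667, -1.6111, -0.5556).
‖u_3‖ = 2.4608, so e_3 = (0.2483, -0.6773, -0.6547, -0.2258).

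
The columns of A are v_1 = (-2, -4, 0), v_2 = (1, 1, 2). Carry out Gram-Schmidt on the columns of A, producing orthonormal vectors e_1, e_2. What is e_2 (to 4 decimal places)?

e_2 = (0.1952, -0.0976, 0.9759)

e_1 = v_1/‖v_1‖ = (-2, -4, 0)/4.4721 = (-0.4472, -0.8944, 0.0000).
r_{12} = e_1·v_2 = -1.3416.
u_2 = v_2 + 1.3416·e_1 = (0.4000, -0.2000, 2.0000).
‖u_2‖ = 2.0494, so e_2 = (0.1952, -0.0976, 0.9759).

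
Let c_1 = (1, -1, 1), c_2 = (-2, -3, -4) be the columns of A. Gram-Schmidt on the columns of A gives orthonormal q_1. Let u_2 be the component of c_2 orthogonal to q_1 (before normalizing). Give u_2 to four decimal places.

u_2 = (-1.0000, -4.0000, -3.0000)

c_1 = (1, -1, 1); ‖c_1‖ = 1.7321, so q_1 = (0.5774, -0.5774, 0.5774).
q_1·c_2 = 0.5774·(-2) + (-0.5774)·(-3) + 0.5774·(-4) = -1.7321.
u_2 = c_2 + 1.7321·q_1 = (-1.0000, -4.0000, -3.0000).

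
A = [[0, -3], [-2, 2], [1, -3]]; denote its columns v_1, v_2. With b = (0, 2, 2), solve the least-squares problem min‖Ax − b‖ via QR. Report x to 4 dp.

x = (-0.9508, -0.3934)

v_1 = (0, -2, 1); ‖v_1‖ = 2.2361, so q_1 = (0.0000, -0.8944, 0.4472).
q_1·v_2 = 0.0000·(-3) + (-0.8944)·2 + 0.4472·(-3) = -3.1305.
u_2 = v_2 + 3.1305·q_1 = (-3.0000, -0.8000, -1.6000).
‖u_2‖ = 3.4928, so q_2 = (-0.8589, -0.2290, -0.4581).
Qᵀb = (-0.8944, -1.3742).
Back-substitute: x_2 = -1.3742/3.4928 = -0.3934.
x_1 = (-0.8944 + 3.1305·(-0.3934))/2.2361 = -0.9508.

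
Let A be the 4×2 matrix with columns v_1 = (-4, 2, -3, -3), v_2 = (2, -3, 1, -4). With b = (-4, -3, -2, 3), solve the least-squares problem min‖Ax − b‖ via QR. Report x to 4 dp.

x = (0.1300, -0.4117)

q_1 = v_1/‖v_1‖ = (-4, 2, -3, -3)/6.1644 = (-0.6489, 0.3244, -0.4867, -0.4867).
r_{12} = q_1·v_2 = -0.8111.
u_2 = v_2 + 0.8111·q_1 = (1.4737, -2.7368, 0.6053, -4.3947).
‖u_2‖ = 5.4168, so q_2 = (0.2721, -0.5052, 0.1117, -0.8113).
Qᵀb = (1.1355, -2.2299).
Back-substitute: x_2 = -2.2299/5.4168 = -0.4117.
x_1 = (1.1355 + 0.8111·(-0.4117))/6.1644 = 0.1300.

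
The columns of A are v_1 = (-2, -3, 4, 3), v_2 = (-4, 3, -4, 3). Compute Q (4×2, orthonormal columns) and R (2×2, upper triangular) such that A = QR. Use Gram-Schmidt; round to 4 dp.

v_1 = (-2, -3, 4, 3); ‖v_1‖ = 6.1644, so e_1 = (-0.3244, -0.4867, 0.6489, 0.4867).
e_1·v_2 = (-0.3244)·(-4) + (-0.4867)·3 + 0.6489·(-4) + 0.4867·3 = -1.2978.
u_2 = v_2 + 1.2978·e_1 = (-4.4211, 2.3684, -3.1579, 3.6316).
‖u_2‖ = 6.9510, so e_2 = (-0.6360, 0.3407, -0.4543, 0.5225).

Q = [[-0.3244, -0.6360], [-0.4867, 0.3407], [0.6489, -0.4543], [0.4867, 0.5225]], R = [[6.1644, -1.2978], [0.0000, 6.9510]]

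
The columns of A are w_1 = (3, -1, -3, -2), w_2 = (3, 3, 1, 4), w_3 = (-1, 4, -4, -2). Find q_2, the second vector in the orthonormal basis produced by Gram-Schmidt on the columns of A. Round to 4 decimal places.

q_2 = (0.6271, 0.4778, 0.0597, 0.6122)

w_1 = (3, -1, -3, -2); ‖w_1‖ = 4.7958, so q_1 = (0.6255, -0.2085, -0.6255, -0.4170).
q_1·w_2 = 0.6255·3 + (-0.2085)·3 + (-0.6255)·1 + (-0.4170)·4 = -1.0426.
u_2 = w_2 + 1.0426·q_1 = (3.6522, 2.7826, 0.3478, 3.5652).
‖u_2‖ = 5.8235, so q_2 = (0.6271, 0.4778, 0.0597, 0.6122).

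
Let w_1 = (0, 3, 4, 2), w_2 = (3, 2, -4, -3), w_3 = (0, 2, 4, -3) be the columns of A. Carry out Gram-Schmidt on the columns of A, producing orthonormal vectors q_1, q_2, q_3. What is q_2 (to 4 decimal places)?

q_2 = (0.5554, 0.6767, -0.3320, -0.3511)

w_1 = (0, 3, 4, 2); ‖w_1‖ = 5.3852, so q_1 = (0.0000, 0.5571, 0.7428, 0.3714).
q_1·w_2 = 0.0000·3 + 0.5571·2 + 0.7428·(-4) + 0.3714·(-3) = -2.9711.
u_2 = w_2 + 2.9711·q_1 = (3.0000, 3.6552, -1.7931, -1.8966).
‖u_2‖ = 5.4011, so q_2 = (0.5554, 0.6767, -0.3320, -0.3511).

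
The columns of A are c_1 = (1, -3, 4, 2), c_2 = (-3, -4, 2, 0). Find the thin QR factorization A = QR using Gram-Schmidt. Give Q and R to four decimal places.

Q = [[0.1826, -0.8105], [-0.5477, -0.5226], [0.7303, -0.0606], [0.3651, -0.2575]], R = [[5.4772, 3.1038], [0.0000, 4.4008]]

c_1 = (1, -3, 4, 2); ‖c_1‖ = 5.4772, so q_1 = (0.1826, -0.5477, 0.7303, 0.3651).
q_1·c_2 = 0.1826·(-3) + (-0.5477)·(-4) + 0.7303·2 + 0.3651·0 = 3.1038.
u_2 = c_2 − 3.1038·q_1 = (-3.5667, -2.3000, -0.2667, -1.1333).
‖u_2‖ = 4.4008, so q_2 = (-0.8105, -0.5226, -0.0606, -0.2575).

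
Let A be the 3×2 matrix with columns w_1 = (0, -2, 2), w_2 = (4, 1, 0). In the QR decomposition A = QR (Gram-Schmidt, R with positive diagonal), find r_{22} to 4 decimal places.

q_1 = w_1/‖w_1‖ = (0, -2, 2)/2.8284 = (0.0000, -0.7071, 0.7071).
r_{12} = q_1·w_2 = -0.7071.
u_2 = w_2 + 0.7071·q_1 = (4.0000, 0.5000, 0.5000).
r_{22} = ‖u_2‖ = 4.0620.

r_{22} = 4.0620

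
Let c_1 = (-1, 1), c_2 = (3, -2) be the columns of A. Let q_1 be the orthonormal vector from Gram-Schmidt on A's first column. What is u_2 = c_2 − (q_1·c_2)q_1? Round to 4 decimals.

u_2 = (0.5000, 0.5000)

c_1 = (-1, 1); ‖c_1‖ = 1.4142, so q_1 = (-0.7071, 0.7071).
q_1·c_2 = (-0.7071)·3 + 0.7071·(-2) = -3.5355.
u_2 = c_2 + 3.5355·q_1 = (0.5000, 0.5000).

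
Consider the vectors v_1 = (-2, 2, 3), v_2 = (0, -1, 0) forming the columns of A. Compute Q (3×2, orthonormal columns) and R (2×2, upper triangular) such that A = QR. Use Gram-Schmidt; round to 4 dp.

Q = [[-0.4851, -0.2691], [0.4851, -0.8745], [0.7276, 0.4036]], R = [[4.1231, -0.4851], [0.0000, 0.8745]]

v_1 = (-2, 2, 3); ‖v_1‖ = 4.1231, so e_1 = (-0.4851, 0.4851, 0.7276).
e_1·v_2 = (-0.4851)·0 + 0.4851·(-1) + 0.7276·0 = -0.4851.
u_2 = v_2 + 0.4851·e_1 = (-0.2353, -0.7647, 0.3529).
‖u_2‖ = 0.8745, so e_2 = (-0.2691, -0.8745, 0.4036).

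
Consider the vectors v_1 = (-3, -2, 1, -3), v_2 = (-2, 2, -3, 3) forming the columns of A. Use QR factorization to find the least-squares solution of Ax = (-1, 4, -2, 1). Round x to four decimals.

x = (-0.1406, 0.6767)

e_1 = v_1/‖v_1‖ = (-3, -2, 1, -3)/4.7958 = (-0.6255, -0.4170, 0.2085, -0.6255).
r_{12} = e_1·v_2 = -2.0851.
u_2 = v_2 + 2.0851·e_1 = (-3.3043, 1.1304, -2.5652, 1.6957).
‖u_2‖ = 4.6532, so e_2 = (-0.7101, 0.2429, -0.5513, 0.3644).
Qᵀb = (-2.0851, 3.1488).
Back-substitute: x_2 = 3.1488/4.6532 = 0.6767.
x_1 = (-2.0851 + 2.0851·0.6767)/4.7958 = -0.1406.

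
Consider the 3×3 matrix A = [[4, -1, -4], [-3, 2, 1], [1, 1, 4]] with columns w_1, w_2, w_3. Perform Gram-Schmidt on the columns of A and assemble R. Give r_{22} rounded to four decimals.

r_{22} = 1.6984

w_1 = (4, -3, 1); ‖w_1‖ = 5.0990, so q_1 = (0.7845, -0.5883, 0.1961).
q_1·w_2 = 0.7845·(-1) + (-0.5883)·2 + 0.1961·1 = -1.7650.
u_2 = w_2 + 1.7650·q_1 = (0.3846, 0.9615, 1.3462).
r_{22} = ‖u_2‖ = 1.6984.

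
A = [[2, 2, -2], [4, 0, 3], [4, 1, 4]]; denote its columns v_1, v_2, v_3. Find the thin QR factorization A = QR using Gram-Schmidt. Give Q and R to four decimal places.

v_1 = (2, 4, 4); ‖v_1‖ = 6.0000, so e_1 = (0.3333, 0.6667, 0.6667).
e_1·v_2 = 0.3333·2 + 0.6667·0 + 0.6667·1 = 1.3333.
u_2 = v_2 − 1.3333·e_1 = (1.5556, -0.8889, 0.1111).
‖u_2‖ = 1.7951, so e_2 = (0.8666, -0.4952, 0.0619).
e_1·v_3 = 0.3333·(-2) + 0.6667·3 + 0.6667·4 = 4.0000; e_2·v_3 = 0.8666·(-2) + (-0.4952)·3 + 0.0619·4 = -2.9711.
u_3 = v_3 − 4.0000·e_1 + 2.9711·e_2 = (-0.7586, -1.1379, 1.5172).
‖u_3‖ = 2.0426, so e_3 = (-0.3714, -0.5571, 0.7428).

Q = [[0.3333, 0.8666, -0.3714], [0.6667, -0.4952, -0.5571], [0.6667, 0.0619, 0.7428]], R = [[6.0000, 1.3333, 4.0000], [0.0000, 1.7951, -2.9711], [0.0000, 0.0000, 2.0426]]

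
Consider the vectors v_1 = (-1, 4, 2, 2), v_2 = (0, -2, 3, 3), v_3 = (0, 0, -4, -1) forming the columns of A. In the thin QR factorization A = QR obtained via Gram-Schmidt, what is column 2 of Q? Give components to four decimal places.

e_2 = (0.0346, -0.5712, 0.5799, 0.5799)

v_1 = (-1, 4, 2, 2); ‖v_1‖ = 5.0000, so e_1 = (-0.2000, 0.8000, 0.4000, 0.4000).
e_1·v_2 = (-0.2000)·0 + 0.8000·(-2) + 0.4000·3 + 0.4000·3 = 0.8000.
u_2 = v_2 − 0.8000·e_1 = (0.1600, -2.6400, 2.6800, 2.6800).
‖u_2‖ = 4.6217, so e_2 = (0.0346, -0.5712, 0.5799, 0.5799).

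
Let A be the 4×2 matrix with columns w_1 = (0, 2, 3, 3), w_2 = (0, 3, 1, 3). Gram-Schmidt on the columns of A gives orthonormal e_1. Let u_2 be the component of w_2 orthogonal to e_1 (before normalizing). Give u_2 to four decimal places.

u_2 = (0.0000, 1.3636, -1.4545, 0.5455)

w_1 = (0, 2, 3, 3); ‖w_1‖ = 4.6904, so e_1 = (0.0000, 0.4264, 0.6396, 0.6396).
e_1·w_2 = 0.0000·0 + 0.4264·3 + 0.6396·1 + 0.6396·3 = 3.8376.
u_2 = w_2 − 3.8376·e_1 = (0.0000, 1.3636, -1.4545, 0.5455).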